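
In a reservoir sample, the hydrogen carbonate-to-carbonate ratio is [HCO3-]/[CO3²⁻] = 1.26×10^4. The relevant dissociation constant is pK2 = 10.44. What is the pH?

pH = 6.34

From K2 = [H⁺][CO3²⁻]/[HCO3-]:  pH = pK2 − log₁₀([HCO3-]/[CO3²⁻])
log₁₀(1.26×10^4) = +4.100
pH = 10.44 − (+4.100) = 6.34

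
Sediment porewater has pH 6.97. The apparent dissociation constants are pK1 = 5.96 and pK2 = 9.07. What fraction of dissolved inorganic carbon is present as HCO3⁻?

α₁ = 1 / (1 + [H⁺]/K1 + K2/[H⁺]) = 1 / (1 + 10^-1.01 + 10^-2.10)
   = 1 / (1 + 0.097724 + 0.0079433) = 1/1.1057 = 0.9044

α₁ = 0.904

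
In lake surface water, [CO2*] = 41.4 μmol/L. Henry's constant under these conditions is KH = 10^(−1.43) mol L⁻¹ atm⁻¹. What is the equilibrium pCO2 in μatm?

KH = 10^(−1.43) = 3.715×10^-2 mol L⁻¹ atm⁻¹
pCO2 = [CO2*]/KH = 41.4×10^-6 / 3.715×10^-2 = 1.11×10^-3 atm = 1110 μatm

pCO2 = 1110 μatm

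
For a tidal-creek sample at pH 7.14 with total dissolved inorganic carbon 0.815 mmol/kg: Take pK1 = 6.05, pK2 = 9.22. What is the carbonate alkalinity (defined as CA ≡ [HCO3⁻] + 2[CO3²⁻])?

CA = 0.760 mmol/kg

CA = [HCO3⁻] + 2[CO3²⁻] = (α₁ + 2α₂)·DIC
At pH 7.14: [H⁺]/K1 = 10^-1.09 = 0.081283, K2/[H⁺] = 10^-2.08 = 0.0083176
α₁ = 1/(1 + 0.081283 + 0.0083176) = 1/1.0896 = 0.9178; α₂ = α₁·K2/[H⁺] = 0.007634
α₁ + 2α₂ = 0.9330
CA = 0.9330 × 0.815 = 0.760 mmol/kg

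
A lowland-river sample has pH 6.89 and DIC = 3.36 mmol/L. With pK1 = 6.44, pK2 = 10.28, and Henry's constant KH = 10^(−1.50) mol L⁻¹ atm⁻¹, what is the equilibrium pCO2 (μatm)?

pCO2 = 2.78×10^4 μatm

α₀ = 1 / (1 + K1/[H⁺] + K1K2/[H⁺]²) = 1 / (1 + 10^+0.45 + 10^-2.94)
   = 1 / (1 + 2.8184 + 0.0011482) = 1/3.8195 = 0.2618
[CO2*] = α₀ × DIC = 0.2618 × 3.36 = 0.8797 mmol/L
pCO2 = [CO2*]/KH = 8.797×10^-4 / 3.162×10^-2 = 2.78×10^4 μatm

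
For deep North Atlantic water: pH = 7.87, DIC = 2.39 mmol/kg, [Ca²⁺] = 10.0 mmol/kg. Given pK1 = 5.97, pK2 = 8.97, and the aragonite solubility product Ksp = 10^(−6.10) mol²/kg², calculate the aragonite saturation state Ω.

Ω = 2.19

α₂ = 1 / (1 + [H⁺]/K2 + [H⁺]²/(K1K2)) = 1 / (1 + 10^+1.10 + 10^-0.80)
   = 1 / (1 + 12.589 + 0.15849) = 1/13.748 = 0.07274
[CO3²⁻] = α₂ × DIC = 0.07274 × 2.39 = 0.1738 mmol/kg
Ksp = 10^(−6.10) = 7.943×10^-7
Ω = [Ca²⁺][CO3²⁻]/Ksp = (10.0×10^-3)(1.738×10^-4) / 7.943×10^-7 = 2.19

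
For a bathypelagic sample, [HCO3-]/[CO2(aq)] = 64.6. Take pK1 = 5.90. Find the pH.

pH = 7.71

From K1 = [H⁺][HCO3-]/[CO2(aq)]:  pH = pK1 + log₁₀([HCO3-]/[CO2(aq)])
log₁₀(64.6) = +1.810
pH = 5.90 + (+1.810) = 7.71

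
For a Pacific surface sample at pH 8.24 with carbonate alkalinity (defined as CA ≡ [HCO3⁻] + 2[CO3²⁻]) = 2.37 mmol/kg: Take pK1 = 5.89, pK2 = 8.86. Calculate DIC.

DIC = 1.99 mmol/kg

CA = [HCO3⁻] + 2[CO3²⁻] = (α₁ + 2α₂)·DIC
At pH 8.24: [H⁺]/K1 = 10^-2.35 = 0.0044668, K2/[H⁺] = 10^-0.62 = 0.23988
α₁ = 1/(1 + 0.0044668 + 0.23988) = 1/1.2444 = 0.8036; α₂ = α₁·K2/[H⁺] = 0.1928
α₁ + 2α₂ = 1.1892
DIC = CA / (α₁ + 2α₂) = 2.37 / 1.1892 = 1.99 mmol/kg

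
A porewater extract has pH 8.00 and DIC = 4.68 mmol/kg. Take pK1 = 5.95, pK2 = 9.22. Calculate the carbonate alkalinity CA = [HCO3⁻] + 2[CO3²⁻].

CA = [HCO3⁻] + 2[CO3²⁻] = (α₁ + 2α₂)·DIC
At pH 8.00: [H⁺]/K1 = 10^-2.05 = 0.0089125, K2/[H⁺] = 10^-1.22 = 0.060256
α₁ = 1/(1 + 0.0089125 + 0.060256) = 1/1.0692 = 0.9353; α₂ = α₁·K2/[H⁺] = 0.05636
α₁ + 2α₂ = 1.0480
CA = 1.0480 × 4.68 = 4.90 mmol/kg

CA = 4.90 mmol/kg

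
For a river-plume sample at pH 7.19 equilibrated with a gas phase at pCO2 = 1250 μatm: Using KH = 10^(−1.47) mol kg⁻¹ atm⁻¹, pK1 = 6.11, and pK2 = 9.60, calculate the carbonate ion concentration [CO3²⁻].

[CO2*] = KH · pCO2 = 10^(−1.47) × 1250×10^-6 = 4.236×10^-5 mol/kg
α₀ = 1/(1 + K1/[H⁺] + K1K2/[H⁺]²) = 1/(1 + 10^+1.08 + 10^-1.33) = 0.07651
DIC = [CO2*]/α₀ = 4.236×10^-5 / 0.07651 = 0.5536 mmol/kg
[CO3²⁻] = α₂·DIC; α₂ = 0.003579, so [CO3²⁻] = 0.003579 × 0.5536 = 0.00198 mmol/kg = 1.98 μmol/kg

[CO3²⁻] = 1.98 μmol/kg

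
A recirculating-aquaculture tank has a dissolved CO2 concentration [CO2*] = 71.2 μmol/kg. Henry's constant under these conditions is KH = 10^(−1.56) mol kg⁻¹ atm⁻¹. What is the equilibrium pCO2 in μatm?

KH = 10^(−1.56) = 2.754×10^-2 mol kg⁻¹ atm⁻¹
pCO2 = [CO2*]/KH = 71.2×10^-6 / 2.754×10^-2 = 2.59×10^-3 atm = 2590 μatm

pCO2 = 2590 μatm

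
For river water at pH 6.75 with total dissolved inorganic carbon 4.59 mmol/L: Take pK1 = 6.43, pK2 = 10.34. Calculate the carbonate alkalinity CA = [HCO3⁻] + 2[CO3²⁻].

CA = [HCO3⁻] + 2[CO3²⁻] = (α₁ + 2α₂)·DIC
At pH 6.75: [H⁺]/K1 = 10^-0.32 = 0.47863, K2/[H⁺] = 10^-3.59 = 0.00025704
α₁ = 1/(1 + 0.47863 + 0.00025704) = 1/1.4789 = 0.6762; α₂ = α₁·K2/[H⁺] = 0.0001738
α₁ + 2α₂ = 0.6765
CA = 0.6765 × 4.59 = 3.11 mmol/L

CA = 3.11 mmol/L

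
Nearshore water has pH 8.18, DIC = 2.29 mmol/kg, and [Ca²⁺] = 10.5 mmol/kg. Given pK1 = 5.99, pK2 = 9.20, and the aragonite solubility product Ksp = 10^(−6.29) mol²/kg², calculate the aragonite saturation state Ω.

Ω = 4.06

α₂ = 1 / (1 + [H⁺]/K2 + [H⁺]²/(K1K2)) = 1 / (1 + 10^+1.02 + 10^-1.17)
   = 1 / (1 + 10.471 + 0.067608) = 1/11.539 = 0.08666
[CO3²⁻] = α₂ × DIC = 0.08666 × 2.29 = 0.1985 mmol/kg
Ksp = 10^(−6.29) = 5.129×10^-7
Ω = [Ca²⁺][CO3²⁻]/Ksp = (10.5×10^-3)(1.985×10^-4) / 5.129×10^-7 = 4.06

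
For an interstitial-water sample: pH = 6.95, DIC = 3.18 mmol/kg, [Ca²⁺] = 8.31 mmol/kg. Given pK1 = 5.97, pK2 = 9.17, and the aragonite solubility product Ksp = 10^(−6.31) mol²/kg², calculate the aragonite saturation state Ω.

Ω = 0.293

α₂ = 1 / (1 + [H⁺]/K2 + [H⁺]²/(K1K2)) = 1 / (1 + 10^+2.22 + 10^+1.24)
   = 1 / (1 + 165.96 + 17.378) = 1/184.34 = 0.005425
[CO3²⁻] = α₂ × DIC = 0.005425 × 3.18 = 0.01725 mmol/kg = 17.25 μmol/kg
Ksp = 10^(−6.31) = 4.898×10^-7
Ω = [Ca²⁺][CO3²⁻]/Ksp = (8.31×10^-3)(1.725×10^-5) / 4.898×10^-7 = 0.293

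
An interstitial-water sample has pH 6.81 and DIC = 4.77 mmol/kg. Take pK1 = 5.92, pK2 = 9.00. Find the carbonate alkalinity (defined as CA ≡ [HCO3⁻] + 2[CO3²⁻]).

CA = 4.26 mmol/kg

CA = [HCO3⁻] + 2[CO3²⁻] = (α₁ + 2α₂)·DIC
At pH 6.81: [H⁺]/K1 = 10^-0.89 = 0.12882, K2/[H⁺] = 10^-2.19 = 0.0064565
α₁ = 1/(1 + 0.12882 + 0.0064565) = 1/1.1353 = 0.8808; α₂ = α₁·K2/[H⁺] = 0.005687
α₁ + 2α₂ = 0.8922
CA = 0.8922 × 4.77 = 4.26 mmol/kg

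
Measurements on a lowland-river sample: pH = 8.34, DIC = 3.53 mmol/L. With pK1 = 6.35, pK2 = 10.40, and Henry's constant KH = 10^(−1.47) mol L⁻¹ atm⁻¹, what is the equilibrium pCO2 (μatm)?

α₀ = 1 / (1 + K1/[H⁺] + K1K2/[H⁺]²) = 1 / (1 + 10^+1.99 + 10^-0.07)
   = 1 / (1 + 97.724 + 0.85114) = 1/99.575 = 0.01004
[CO2*] = α₀ × DIC = 0.01004 × 3.53 = 0.03545 mmol/L
pCO2 = [CO2*]/KH = 3.545×10^-5 / 3.388×10^-2 = 1050 μatm

pCO2 = 1050 μatm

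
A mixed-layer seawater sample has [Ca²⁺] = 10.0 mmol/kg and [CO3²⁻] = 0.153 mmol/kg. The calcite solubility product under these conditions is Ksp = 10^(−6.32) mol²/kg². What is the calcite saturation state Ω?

Ksp = 10^(−6.32) = 4.786×10^-7
Ω = [Ca²⁺][CO3²⁻]/Ksp = (10.0×10^-3)(0.153×10^-3) / 4.786×10^-7 = 3.20

Ω = 3.20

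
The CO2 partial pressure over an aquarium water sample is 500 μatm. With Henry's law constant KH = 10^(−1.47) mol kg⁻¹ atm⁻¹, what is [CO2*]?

[CO2*] = 16.9 μmol/kg

KH = 10^(−1.47) = 3.388×10^-2 mol kg⁻¹ atm⁻¹
[CO2*] = KH · pCO2 = 3.388×10^-2 × 500×10^-6 atm = 1.69×10^-5 mol/kg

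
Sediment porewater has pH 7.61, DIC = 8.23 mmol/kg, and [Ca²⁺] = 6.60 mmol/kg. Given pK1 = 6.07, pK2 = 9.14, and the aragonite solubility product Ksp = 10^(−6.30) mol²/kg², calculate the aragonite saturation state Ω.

α₂ = 1 / (1 + [H⁺]/K2 + [H⁺]²/(K1K2)) = 1 / (1 + 10^+1.53 + 10^-0.01)
   = 1 / (1 + 33.884 + 0.97724) = 1/35.862 = 0.02788
[CO3²⁻] = α₂ × DIC = 0.02788 × 8.23 = 0.2295 mmol/kg
Ksp = 10^(−6.30) = 5.012×10^-7
Ω = [Ca²⁺][CO3²⁻]/Ksp = (6.60×10^-3)(2.295×10^-4) / 5.012×10^-7 = 3.02

Ω = 3.02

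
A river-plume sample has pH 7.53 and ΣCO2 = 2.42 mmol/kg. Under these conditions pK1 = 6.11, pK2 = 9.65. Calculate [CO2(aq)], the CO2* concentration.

[CO2*] = 0.0880 mmol/kg

α₀ = 1 / (1 + K1/[H⁺] + K1K2/[H⁺]²) = 1 / (1 + 10^+1.42 + 10^-0.70)
   = 1 / (1 + 26.303 + 0.19953) = 1/27.502 = 0.03636
[CO2*] = α₀ × DIC = 0.03636 × 2.42 = 0.0880 mmol/kg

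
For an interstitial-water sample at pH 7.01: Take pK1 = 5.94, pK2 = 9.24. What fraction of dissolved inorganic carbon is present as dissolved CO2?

α₀ = 0.0780

α₀ = 1 / (1 + K1/[H⁺] + K1K2/[H⁺]²) = 1 / (1 + 10^+1.07 + 10^-1.16)
   = 1 / (1 + 11.749 + 0.069183) = 1/12.818 = 0.07801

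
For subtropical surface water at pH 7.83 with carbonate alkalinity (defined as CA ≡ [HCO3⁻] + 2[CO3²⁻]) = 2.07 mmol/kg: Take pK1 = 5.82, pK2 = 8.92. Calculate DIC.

CA = [HCO3⁻] + 2[CO3²⁻] = (α₁ + 2α₂)·DIC
At pH 7.83: [H⁺]/K1 = 10^-2.01 = 0.0097724, K2/[H⁺] = 10^-1.09 = 0.081283
α₁ = 1/(1 + 0.0097724 + 0.081283) = 1/1.0911 = 0.9165; α₂ = α₁·K2/[H⁺] = 0.07450
α₁ + 2α₂ = 1.0655
DIC = CA / (α₁ + 2α₂) = 2.07 / 1.0655 = 1.94 mmol/kg

DIC = 1.94 mmol/kg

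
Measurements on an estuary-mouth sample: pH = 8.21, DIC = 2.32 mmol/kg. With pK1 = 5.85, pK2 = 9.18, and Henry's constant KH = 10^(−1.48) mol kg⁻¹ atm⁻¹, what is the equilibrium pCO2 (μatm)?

pCO2 = 275 μatm

α₀ = 1 / (1 + K1/[H⁺] + K1K2/[H⁺]²) = 1 / (1 + 10^+2.36 + 10^+1.39)
   = 1 / (1 + 229.09 + 24.547) = 1/254.63 = 0.003927
[CO2*] = α₀ × DIC = 0.003927 × 2.32 = 0.009111 mmol/kg = 9.111 μmol/kg
pCO2 = [CO2*]/KH = 9.111×10^-6 / 3.311×10^-2 = 275 μatm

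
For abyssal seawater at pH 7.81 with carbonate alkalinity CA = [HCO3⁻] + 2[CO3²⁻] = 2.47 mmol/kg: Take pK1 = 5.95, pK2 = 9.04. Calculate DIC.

DIC = 2.37 mmol/kg

CA = [HCO3⁻] + 2[CO3²⁻] = (α₁ + 2α₂)·DIC
At pH 7.81: [H⁺]/K1 = 10^-1.86 = 0.013804, K2/[H⁺] = 10^-1.23 = 0.058884
α₁ = 1/(1 + 0.013804 + 0.058884) = 1/1.0727 = 0.9322; α₂ = α₁·K2/[H⁺] = 0.05489
α₁ + 2α₂ = 1.0420
DIC = CA / (α₁ + 2α₂) = 2.47 / 1.0420 = 2.37 mmol/kg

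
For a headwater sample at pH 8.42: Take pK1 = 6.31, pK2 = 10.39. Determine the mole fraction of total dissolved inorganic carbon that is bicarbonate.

α₁ = 1 / (1 + [H⁺]/K1 + K2/[H⁺]) = 1 / (1 + 10^-2.11 + 10^-1.97)
   = 1 / (1 + 0.0077625 + 0.010715) = 1/1.0185 = 0.9819

α₁ = 0.982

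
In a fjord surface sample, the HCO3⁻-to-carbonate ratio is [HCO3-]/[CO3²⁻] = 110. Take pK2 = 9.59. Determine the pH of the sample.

From K2 = [H⁺][CO3²⁻]/[HCO3-]:  pH = pK2 − log₁₀([HCO3-]/[CO3²⁻])
log₁₀(110) = +2.041
pH = 9.59 − (+2.041) = 7.55

pH = 7.55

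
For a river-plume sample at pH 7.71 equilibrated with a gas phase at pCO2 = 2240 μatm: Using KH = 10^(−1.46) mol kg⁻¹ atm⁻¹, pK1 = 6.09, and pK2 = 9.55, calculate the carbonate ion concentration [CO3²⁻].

[CO2*] = KH · pCO2 = 10^(−1.46) × 2240×10^-6 = 7.767×10^-5 mol/kg
α₀ = 1/(1 + K1/[H⁺] + K1K2/[H⁺]²) = 1/(1 + 10^+1.62 + 10^-0.22) = 0.02310
DIC = [CO2*]/α₀ = 7.767×10^-5 / 0.02310 = 3.362 mmol/kg
[CO3²⁻] = α₂·DIC; α₂ = 0.01392, so [CO3²⁻] = 0.01392 × 3.362 = 0.0468 mmol/kg

[CO3²⁻] = 0.0468 mmol/kg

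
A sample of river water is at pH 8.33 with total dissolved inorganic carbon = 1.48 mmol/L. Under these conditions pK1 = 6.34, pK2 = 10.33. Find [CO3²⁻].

α₂ = 1 / (1 + [H⁺]/K2 + [H⁺]²/(K1K2)) = 1 / (1 + 10^+2.00 + 10^+0.01)
   = 1 / (1 + 100.00 + 1.0233) = 1/102.02 = 0.009802
[CO3²⁻] = α₂ × DIC = 0.009802 × 1.48 = 0.0145 mmol/L = 14.5 μmol/L

[CO3²⁻] = 14.5 μmol/L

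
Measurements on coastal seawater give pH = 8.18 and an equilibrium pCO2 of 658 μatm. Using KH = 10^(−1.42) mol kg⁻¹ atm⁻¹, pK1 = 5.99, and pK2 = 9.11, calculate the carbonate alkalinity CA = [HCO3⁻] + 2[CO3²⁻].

CA = 4.79 mmol/kg

[CO2*] = KH · pCO2 = 10^(−1.42) × 658×10^-6 = 2.502×10^-5 mol/kg
α₀ = 1/(1 + K1/[H⁺] + K1K2/[H⁺]²) = 1/(1 + 10^+2.19 + 10^+1.26) = 0.005745
DIC = [CO2*]/α₀ = 2.502×10^-5 / 0.005745 = 4.355 mmol/kg
CA = (α₁ + 2α₂)·DIC = (0.8897 + 2×0.1045) × 4.355 = 4.79 mmol/kg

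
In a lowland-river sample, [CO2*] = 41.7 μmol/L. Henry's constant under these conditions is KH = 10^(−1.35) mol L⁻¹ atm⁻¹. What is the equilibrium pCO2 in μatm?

pCO2 = 934 μatm

KH = 10^(−1.35) = 4.467×10^-2 mol L⁻¹ atm⁻¹
pCO2 = [CO2*]/KH = 41.7×10^-6 / 4.467×10^-2 = 9.34×10^-4 atm = 934 μatm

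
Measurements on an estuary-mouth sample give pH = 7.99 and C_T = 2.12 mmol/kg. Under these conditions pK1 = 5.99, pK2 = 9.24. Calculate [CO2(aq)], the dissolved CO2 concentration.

α₀ = 1 / (1 + K1/[H⁺] + K1K2/[H⁺]²) = 1 / (1 + 10^+2.00 + 10^+0.75)
   = 1 / (1 + 100.00 + 5.6234) = 1/106.62 = 0.009379
[CO2*] = α₀ × DIC = 0.009379 × 2.12 = 0.0199 mmol/kg = 19.9 μmol/kg

[CO2*] = 19.9 μmol/kg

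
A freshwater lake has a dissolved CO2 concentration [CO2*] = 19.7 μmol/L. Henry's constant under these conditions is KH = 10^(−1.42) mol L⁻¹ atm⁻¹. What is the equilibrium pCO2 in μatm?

pCO2 = 518 μatm

KH = 10^(−1.42) = 3.802×10^-2 mol L⁻¹ atm⁻¹
pCO2 = [CO2*]/KH = 19.7×10^-6 / 3.802×10^-2 = 5.18×10^-4 atm = 518 μatm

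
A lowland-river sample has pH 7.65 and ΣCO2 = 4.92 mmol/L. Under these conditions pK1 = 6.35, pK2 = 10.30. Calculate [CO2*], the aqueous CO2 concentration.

α₀ = 1 / (1 + K1/[H⁺] + K1K2/[H⁺]²) = 1 / (1 + 10^+1.30 + 10^-1.35)
   = 1 / (1 + 19.953 + 0.044668) = 1/20.997 = 0.04763
[CO2*] = α₀ × DIC = 0.04763 × 4.92 = 0.234 mmol/L

[CO2*] = 0.234 mmol/L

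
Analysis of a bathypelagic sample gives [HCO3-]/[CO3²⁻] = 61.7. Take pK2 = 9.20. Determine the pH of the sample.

pH = 7.41

From K2 = [H⁺][CO3²⁻]/[HCO3-]:  pH = pK2 − log₁₀([HCO3-]/[CO3²⁻])
log₁₀(61.7) = +1.790
pH = 9.20 − (+1.790) = 7.41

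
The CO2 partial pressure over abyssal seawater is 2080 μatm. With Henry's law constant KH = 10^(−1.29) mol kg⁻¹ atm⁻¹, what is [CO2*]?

[CO2*] = 107 μmol/kg

KH = 10^(−1.29) = 5.129×10^-2 mol kg⁻¹ atm⁻¹
[CO2*] = KH · pCO2 = 5.129×10^-2 × 2080×10^-6 atm = 1.07×10^-4 mol/kg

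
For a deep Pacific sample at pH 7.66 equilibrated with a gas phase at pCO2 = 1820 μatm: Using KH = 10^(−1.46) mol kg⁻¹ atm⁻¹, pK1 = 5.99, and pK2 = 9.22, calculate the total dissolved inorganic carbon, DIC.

[CO2*] = KH · pCO2 = 10^(−1.46) × 1820×10^-6 = 6.311×10^-5 mol/kg
α₀ = 1/(1 + K1/[H⁺] + K1K2/[H⁺]²) = 1/(1 + 10^+1.67 + 10^+0.11) = 0.02038
DIC = [CO2*]/α₀ = 6.311×10^-5 / 0.02038 = 3.10 mmol/kg

DIC = 3.10 mmol/kg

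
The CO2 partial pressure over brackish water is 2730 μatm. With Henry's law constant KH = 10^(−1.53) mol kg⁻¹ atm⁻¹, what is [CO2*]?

KH = 10^(−1.53) = 2.951×10^-2 mol kg⁻¹ atm⁻¹
[CO2*] = KH · pCO2 = 2.951×10^-2 × 2730×10^-6 atm = 8.06×10^-5 mol/kg

[CO2*] = 80.6 μmol/kg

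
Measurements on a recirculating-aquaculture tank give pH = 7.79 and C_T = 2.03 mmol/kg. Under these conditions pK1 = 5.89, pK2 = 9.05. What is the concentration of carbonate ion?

[CO3²⁻] = 0.104 mmol/kg

α₂ = 1 / (1 + [H⁺]/K2 + [H⁺]²/(K1K2)) = 1 / (1 + 10^+1.26 + 10^-0.64)
   = 1 / (1 + 18.197 + 0.22909) = 1/19.426 = 0.05148
[CO3²⁻] = α₂ × DIC = 0.05148 × 2.03 = 0.104 mmol/kg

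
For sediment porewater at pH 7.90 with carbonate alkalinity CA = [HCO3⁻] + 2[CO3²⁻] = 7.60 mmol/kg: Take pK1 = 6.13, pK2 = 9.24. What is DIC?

DIC = 7.40 mmol/kg

CA = [HCO3⁻] + 2[CO3²⁻] = (α₁ + 2α₂)·DIC
At pH 7.90: [H⁺]/K1 = 10^-1.77 = 0.016982, K2/[H⁺] = 10^-1.34 = 0.045709
α₁ = 1/(1 + 0.016982 + 0.045709) = 1/1.0627 = 0.9410; α₂ = α₁·K2/[H⁺] = 0.04301
α₁ + 2α₂ = 1.0270
DIC = CA / (α₁ + 2α₂) = 7.60 / 1.0270 = 7.40 mmol/kg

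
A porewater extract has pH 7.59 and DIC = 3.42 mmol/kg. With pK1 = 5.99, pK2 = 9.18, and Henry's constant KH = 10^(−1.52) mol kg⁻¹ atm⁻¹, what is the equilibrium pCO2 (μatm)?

α₀ = 1 / (1 + K1/[H⁺] + K1K2/[H⁺]²) = 1 / (1 + 10^+1.60 + 10^+0.01)
   = 1 / (1 + 39.811 + 1.0233) = 1/41.834 = 0.02390
[CO2*] = α₀ × DIC = 0.02390 × 3.42 = 0.08175 mmol/kg
pCO2 = [CO2*]/KH = 8.175×10^-5 / 3.020×10^-2 = 2710 μatm

pCO2 = 2710 μatm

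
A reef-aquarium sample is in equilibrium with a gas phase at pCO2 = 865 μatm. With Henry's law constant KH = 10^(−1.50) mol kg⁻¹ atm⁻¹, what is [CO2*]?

[CO2*] = 27.4 μmol/kg

KH = 10^(−1.50) = 3.162×10^-2 mol kg⁻¹ atm⁻¹
[CO2*] = KH · pCO2 = 3.162×10^-2 × 865×10^-6 atm = 2.74×10^-5 mol/kg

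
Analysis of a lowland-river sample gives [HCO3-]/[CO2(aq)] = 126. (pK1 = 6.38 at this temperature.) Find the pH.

From K1 = [H⁺][HCO3-]/[CO2(aq)]:  pH = pK1 + log₁₀([HCO3-]/[CO2(aq)])
log₁₀(126) = +2.100
pH = 6.38 + (+2.100) = 8.48

pH = 8.48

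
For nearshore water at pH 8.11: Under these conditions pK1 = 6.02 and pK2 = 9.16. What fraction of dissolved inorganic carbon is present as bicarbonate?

α₁ = 1 / (1 + [H⁺]/K1 + K2/[H⁺]) = 1 / (1 + 10^-2.09 + 10^-1.05)
   = 1 / (1 + 0.0081283 + 0.089125) = 1/1.0973 = 0.9114

α₁ = 0.911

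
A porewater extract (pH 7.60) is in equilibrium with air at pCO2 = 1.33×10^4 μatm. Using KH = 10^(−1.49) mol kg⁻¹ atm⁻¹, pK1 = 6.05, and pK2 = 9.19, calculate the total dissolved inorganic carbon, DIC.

DIC = 16.1 mmol/kg

[CO2*] = KH · pCO2 = 10^(−1.49) × 1.33×10^4×10^-6 = 4.304×10^-4 mol/kg
α₀ = 1/(1 + K1/[H⁺] + K1K2/[H⁺]²) = 1/(1 + 10^+1.55 + 10^-0.04) = 0.02674
DIC = [CO2*]/α₀ = 4.304×10^-4 / 0.02674 = 16.1 mmol/kg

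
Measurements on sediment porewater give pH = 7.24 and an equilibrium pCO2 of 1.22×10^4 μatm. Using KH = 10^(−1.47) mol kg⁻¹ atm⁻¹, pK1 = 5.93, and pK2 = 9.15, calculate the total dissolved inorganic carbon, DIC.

DIC = 8.96 mmol/kg

[CO2*] = KH · pCO2 = 10^(−1.47) × 1.22×10^4×10^-6 = 4.134×10^-4 mol/kg
α₀ = 1/(1 + K1/[H⁺] + K1K2/[H⁺]²) = 1/(1 + 10^+1.31 + 10^-0.60) = 0.04615
DIC = [CO2*]/α₀ = 4.134×10^-4 / 0.04615 = 8.96 mmol/kg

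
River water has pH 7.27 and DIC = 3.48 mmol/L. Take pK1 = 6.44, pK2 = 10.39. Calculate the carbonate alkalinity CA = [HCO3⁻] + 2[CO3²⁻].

CA = [HCO3⁻] + 2[CO3²⁻] = (α₁ + 2α₂)·DIC
At pH 7.27: [H⁺]/K1 = 10^-0.83 = 0.14791, K2/[H⁺] = 10^-3.12 = 0.00075858
α₁ = 1/(1 + 0.14791 + 0.00075858) = 1/1.1487 = 0.8706; α₂ = α₁·K2/[H⁺] = 0.0006604
α₁ + 2α₂ = 0.8719
CA = 0.8719 × 3.48 = 3.03 mmol/L

CA = 3.03 mmol/L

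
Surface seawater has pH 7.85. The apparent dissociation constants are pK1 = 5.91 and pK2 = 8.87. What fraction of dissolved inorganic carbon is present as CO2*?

α₀ = 0.0104

α₀ = 1 / (1 + K1/[H⁺] + K1K2/[H⁺]²) = 1 / (1 + 10^+1.94 + 10^+0.92)
   = 1 / (1 + 87.096 + 8.3176) = 1/96.414 = 0.01037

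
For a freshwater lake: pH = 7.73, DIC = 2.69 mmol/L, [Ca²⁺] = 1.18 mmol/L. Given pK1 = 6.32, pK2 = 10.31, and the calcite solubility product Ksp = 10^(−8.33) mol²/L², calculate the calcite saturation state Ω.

α₂ = 1 / (1 + [H⁺]/K2 + [H⁺]²/(K1K2)) = 1 / (1 + 10^+2.58 + 10^+1.17)
   = 1 / (1 + 380.19 + 14.791) = 1/395.98 = 0.002525
[CO3²⁻] = α₂ × DIC = 0.002525 × 2.69 = 0.006793 mmol/L = 6.793 μmol/L
Ksp = 10^(−8.33) = 4.677×10^-9
Ω = [Ca²⁺][CO3²⁻]/Ksp = (1.18×10^-3)(6.793×10^-6) / 4.677×10^-9 = 1.71

Ω = 1.71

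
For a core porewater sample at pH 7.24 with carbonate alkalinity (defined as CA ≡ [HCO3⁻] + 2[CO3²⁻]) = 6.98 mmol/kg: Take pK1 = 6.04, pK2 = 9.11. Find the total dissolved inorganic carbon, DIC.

DIC = 7.32 mmol/kg

CA = [HCO3⁻] + 2[CO3²⁻] = (α₁ + 2α₂)·DIC
At pH 7.24: [H⁺]/K1 = 10^-1.20 = 0.063096, K2/[H⁺] = 10^-1.87 = 0.013490
α₁ = 1/(1 + 0.063096 + 0.013490) = 1/1.0766 = 0.9289; α₂ = α₁·K2/[H⁺] = 0.01253
α₁ + 2α₂ = 0.9539
DIC = CA / (α₁ + 2α₂) = 6.98 / 0.9539 = 7.32 mmol/kg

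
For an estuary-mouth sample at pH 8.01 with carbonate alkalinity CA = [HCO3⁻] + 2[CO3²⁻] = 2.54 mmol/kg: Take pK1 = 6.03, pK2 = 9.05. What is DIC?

CA = [HCO3⁻] + 2[CO3²⁻] = (α₁ + 2α₂)·DIC
At pH 8.01: [H⁺]/K1 = 10^-1.98 = 0.010471, K2/[H⁺] = 10^-1.04 = 0.091201
α₁ = 1/(1 + 0.010471 + 0.091201) = 1/1.1017 = 0.9077; α₂ = α₁·K2/[H⁺] = 0.08278
α₁ + 2α₂ = 1.0733
DIC = CA / (α₁ + 2α₂) = 2.54 / 1.0733 = 2.37 mmol/kg

DIC = 2.37 mmol/kg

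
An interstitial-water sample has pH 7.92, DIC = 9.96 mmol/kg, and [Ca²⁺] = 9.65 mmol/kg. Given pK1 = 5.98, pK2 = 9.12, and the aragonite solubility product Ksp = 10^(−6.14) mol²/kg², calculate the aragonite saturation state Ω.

α₂ = 1 / (1 + [H⁺]/K2 + [H⁺]²/(K1K2)) = 1 / (1 + 10^+1.20 + 10^-0.74)
   = 1 / (1 + 15.849 + 0.18197) = 1/17.031 = 0.05872
[CO3²⁻] = α₂ × DIC = 0.05872 × 9.96 = 0.5848 mmol/kg
Ksp = 10^(−6.14) = 7.244×10^-7
Ω = [Ca²⁺][CO3²⁻]/Ksp = (9.65×10^-3)(5.848×10^-4) / 7.244×10^-7 = 7.79

Ω = 7.79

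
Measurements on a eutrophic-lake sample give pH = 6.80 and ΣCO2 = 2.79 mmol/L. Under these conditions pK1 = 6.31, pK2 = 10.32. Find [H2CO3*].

α₀ = 1 / (1 + K1/[H⁺] + K1K2/[H⁺]²) = 1 / (1 + 10^+0.49 + 10^-3.03)
   = 1 / (1 + 3.0903 + 0.00093325) = 1/4.0912 = 0.2444
[CO2*] = α₀ × DIC = 0.2444 × 2.79 = 0.682 mmol/L

[CO2*] = 0.682 mmol/L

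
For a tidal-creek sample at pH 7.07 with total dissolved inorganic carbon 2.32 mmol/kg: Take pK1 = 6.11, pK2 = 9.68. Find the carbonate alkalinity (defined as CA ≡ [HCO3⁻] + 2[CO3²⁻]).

CA = [HCO3⁻] + 2[CO3²⁻] = (α₁ + 2α₂)·DIC
At pH 7.07: [H⁺]/K1 = 10^-0.96 = 0.10965, K2/[H⁺] = 10^-2.61 = 0.0024547
α₁ = 1/(1 + 0.10965 + 0.0024547) = 1/1.1121 = 0.8992; α₂ = α₁·K2/[H⁺] = 0.002207
α₁ + 2α₂ = 0.9036
CA = 0.9036 × 2.32 = 2.10 mmol/kg

CA = 2.10 mmol/kg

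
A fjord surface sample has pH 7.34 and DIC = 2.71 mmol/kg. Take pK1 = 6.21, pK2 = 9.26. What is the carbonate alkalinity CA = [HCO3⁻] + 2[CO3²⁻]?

CA = 2.56 mmol/kg

CA = [HCO3⁻] + 2[CO3²⁻] = (α₁ + 2α₂)·DIC
At pH 7.34: [H⁺]/K1 = 10^-1.13 = 0.074131, K2/[H⁺] = 10^-1.92 = 0.012023
α₁ = 1/(1 + 0.074131 + 0.012023) = 1/1.0862 = 0.9207; α₂ = α₁·K2/[H⁺] = 0.01107
α₁ + 2α₂ = 0.9428
CA = 0.9428 × 2.71 = 2.56 mmol/kg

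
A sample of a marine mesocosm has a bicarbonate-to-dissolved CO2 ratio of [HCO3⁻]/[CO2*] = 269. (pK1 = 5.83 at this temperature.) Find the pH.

pH = 8.26

From K1 = [H⁺][HCO3⁻]/[CO2*]:  pH = pK1 + log₁₀([HCO3⁻]/[CO2*])
log₁₀(269) = +2.430
pH = 5.83 + (+2.430) = 8.26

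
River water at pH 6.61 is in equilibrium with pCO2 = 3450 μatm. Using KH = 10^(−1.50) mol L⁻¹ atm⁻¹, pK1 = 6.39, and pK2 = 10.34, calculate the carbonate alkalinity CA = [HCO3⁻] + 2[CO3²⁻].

CA = 0.181 mmol/L

[CO2*] = KH · pCO2 = 10^(−1.50) × 3450×10^-6 = 1.091×10^-4 mol/L
α₀ = 1/(1 + K1/[H⁺] + K1K2/[H⁺]²) = 1/(1 + 10^+0.22 + 10^-3.51) = 0.3760
DIC = [CO2*]/α₀ = 1.091×10^-4 / 0.3760 = 0.2902 mmol/L
CA = (α₁ + 2α₂)·DIC = (0.6239 + 2×0.0001162) × 0.2902 = 0.181 mmol/L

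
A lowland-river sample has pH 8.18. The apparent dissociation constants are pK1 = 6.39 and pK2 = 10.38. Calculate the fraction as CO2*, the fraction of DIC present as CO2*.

α₀ = 0.0159

α₀ = 1 / (1 + K1/[H⁺] + K1K2/[H⁺]²) = 1 / (1 + 10^+1.79 + 10^-0.41)
   = 1 / (1 + 61.660 + 0.38905) = 1/63.049 = 0.01586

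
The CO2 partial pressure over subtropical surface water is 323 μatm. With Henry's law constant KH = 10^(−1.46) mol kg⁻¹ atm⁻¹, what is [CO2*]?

KH = 10^(−1.46) = 3.467×10^-2 mol kg⁻¹ atm⁻¹
[CO2*] = KH · pCO2 = 3.467×10^-2 × 323×10^-6 atm = 1.12×10^-5 mol/kg

[CO2*] = 11.2 μmol/kg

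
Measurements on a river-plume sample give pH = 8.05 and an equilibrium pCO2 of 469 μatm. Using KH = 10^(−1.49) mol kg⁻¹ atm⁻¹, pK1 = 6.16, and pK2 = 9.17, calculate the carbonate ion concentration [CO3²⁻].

[CO3²⁻] = 0.0894 mmol/kg

[CO2*] = KH · pCO2 = 10^(−1.49) × 469×10^-6 = 1.518×10^-5 mol/kg
α₀ = 1/(1 + K1/[H⁺] + K1K2/[H⁺]²) = 1/(1 + 10^+1.89 + 10^+0.77) = 0.01183
DIC = [CO2*]/α₀ = 1.518×10^-5 / 0.01183 = 1.283 mmol/kg
[CO3²⁻] = α₂·DIC; α₂ = 0.06967, so [CO3²⁻] = 0.06967 × 1.283 = 0.0894 mmol/kg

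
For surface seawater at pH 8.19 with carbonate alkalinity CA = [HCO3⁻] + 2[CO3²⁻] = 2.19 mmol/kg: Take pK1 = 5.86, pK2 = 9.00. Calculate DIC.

CA = [HCO3⁻] + 2[CO3²⁻] = (α₁ + 2α₂)·DIC
At pH 8.19: [H⁺]/K1 = 10^-2.33 = 0.0046774, K2/[H⁺] = 10^-0.81 = 0.15488
α₁ = 1/(1 + 0.0046774 + 0.15488) = 1/1.1596 = 0.8624; α₂ = α₁·K2/[H⁺] = 0.1336
α₁ + 2α₂ = 1.1295
DIC = CA / (α₁ + 2α₂) = 2.19 / 1.1295 = 1.94 mmol/kg

DIC = 1.94 mmol/kg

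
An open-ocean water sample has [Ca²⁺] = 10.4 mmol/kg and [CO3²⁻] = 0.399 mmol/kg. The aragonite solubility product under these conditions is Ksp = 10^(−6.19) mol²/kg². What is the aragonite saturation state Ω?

Ksp = 10^(−6.19) = 6.457×10^-7
Ω = [Ca²⁺][CO3²⁻]/Ksp = (10.4×10^-3)(0.399×10^-3) / 6.457×10^-7 = 6.43

Ω = 6.43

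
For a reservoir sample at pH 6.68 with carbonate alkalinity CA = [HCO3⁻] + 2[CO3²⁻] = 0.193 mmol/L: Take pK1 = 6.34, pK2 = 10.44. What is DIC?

CA = [HCO3⁻] + 2[CO3²⁻] = (α₁ + 2α₂)·DIC
At pH 6.68: [H⁺]/K1 = 10^-0.34 = 0.45709, K2/[H⁺] = 10^-3.76 = 0.00017378
α₁ = 1/(1 + 0.45709 + 0.00017378) = 1/1.4573 = 0.6862; α₂ = α₁·K2/[H⁺] = 0.0001193
α₁ + 2α₂ = 0.6865
DIC = CA / (α₁ + 2α₂) = 0.193 / 0.6865 = 0.281 mmol/L

DIC = 0.281 mmol/L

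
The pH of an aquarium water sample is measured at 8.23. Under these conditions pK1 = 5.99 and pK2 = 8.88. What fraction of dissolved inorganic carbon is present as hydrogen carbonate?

α₁ = 1 / (1 + [H⁺]/K1 + K2/[H⁺]) = 1 / (1 + 10^-2.24 + 10^-0.65)
   = 1 / (1 + 0.0057544 + 0.22387) = 1/1.2296 = 0.8133

α₁ = 0.813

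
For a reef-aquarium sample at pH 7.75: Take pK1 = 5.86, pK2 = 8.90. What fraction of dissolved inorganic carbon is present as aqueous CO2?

α₀ = 0.0119

α₀ = 1 / (1 + K1/[H⁺] + K1K2/[H⁺]²) = 1 / (1 + 10^+1.89 + 10^+0.74)
   = 1 / (1 + 77.625 + 5.4954) = 1/84.120 = 0.01189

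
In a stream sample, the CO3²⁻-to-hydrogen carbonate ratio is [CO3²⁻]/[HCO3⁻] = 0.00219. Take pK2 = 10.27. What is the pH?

pH = 7.61

From K2 = [H⁺][CO3²⁻]/[HCO3⁻]:  pH = pK2 + log₁₀([CO3²⁻]/[HCO3⁻])
log₁₀(0.00219) = -2.660
pH = 10.27 + (-2.660) = 7.61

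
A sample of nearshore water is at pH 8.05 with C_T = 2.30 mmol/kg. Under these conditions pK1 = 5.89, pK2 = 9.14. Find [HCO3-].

[HCO3⁻] = 2.11 mmol/kg

α₁ = 1 / (1 + [H⁺]/K1 + K2/[H⁺]) = 1 / (1 + 10^-2.16 + 10^-1.09)
   = 1 / (1 + 0.0069183 + 0.081283) = 1/1.0882 = 0.9189
[HCO3⁻] = α₁ × DIC = 0.9189 × 2.30 = 2.11 mmol/kg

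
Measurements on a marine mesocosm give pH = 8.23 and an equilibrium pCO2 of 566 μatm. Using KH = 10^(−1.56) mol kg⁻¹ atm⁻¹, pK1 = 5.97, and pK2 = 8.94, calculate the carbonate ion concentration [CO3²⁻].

[CO2*] = KH · pCO2 = 10^(−1.56) × 566×10^-6 = 1.559×10^-5 mol/kg
α₀ = 1/(1 + K1/[H⁺] + K1K2/[H⁺]²) = 1/(1 + 10^+2.26 + 10^+1.55) = 0.004578
DIC = [CO2*]/α₀ = 1.559×10^-5 / 0.004578 = 3.405 mmol/kg
[CO3²⁻] = α₂·DIC; α₂ = 0.1624, so [CO3²⁻] = 0.1624 × 3.405 = 0.553 mmol/kg

[CO3²⁻] = 0.553 mmol/kg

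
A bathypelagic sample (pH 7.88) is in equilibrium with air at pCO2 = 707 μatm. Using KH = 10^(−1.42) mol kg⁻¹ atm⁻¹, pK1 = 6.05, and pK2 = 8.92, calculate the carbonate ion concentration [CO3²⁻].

[CO2*] = KH · pCO2 = 10^(−1.42) × 707×10^-6 = 2.688×10^-5 mol/kg
α₀ = 1/(1 + K1/[H⁺] + K1K2/[H⁺]²) = 1/(1 + 10^+1.83 + 10^+0.79) = 0.01337
DIC = [CO2*]/α₀ = 2.688×10^-5 / 0.01337 = 2.010 mmol/kg
[CO3²⁻] = α₂·DIC; α₂ = 0.08246, so [CO3²⁻] = 0.08246 × 2.010 = 0.166 mmol/kg

[CO3²⁻] = 0.166 mmol/kg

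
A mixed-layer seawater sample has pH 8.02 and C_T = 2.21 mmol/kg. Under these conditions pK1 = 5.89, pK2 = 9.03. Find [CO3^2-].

α₂ = 1 / (1 + [H⁺]/K2 + [H⁺]²/(K1K2)) = 1 / (1 + 10^+1.01 + 10^-1.12)
   = 1 / (1 + 10.233 + 0.075858) = 1/11.309 = 0.08843
[CO3²⁻] = α₂ × DIC = 0.08843 × 2.21 = 0.195 mmol/kg

[CO3²⁻] = 0.195 mmol/kg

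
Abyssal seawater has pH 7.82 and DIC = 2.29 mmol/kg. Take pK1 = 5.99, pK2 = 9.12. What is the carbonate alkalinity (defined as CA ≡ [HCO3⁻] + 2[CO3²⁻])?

CA = 2.37 mmol/kg

CA = [HCO3⁻] + 2[CO3²⁻] = (α₁ + 2α₂)·DIC
At pH 7.82: [H⁺]/K1 = 10^-1.83 = 0.014791, K2/[H⁺] = 10^-1.30 = 0.050119
α₁ = 1/(1 + 0.014791 + 0.050119) = 1/1.0649 = 0.9390; α₂ = α₁·K2/[H⁺] = 0.04706
α₁ + 2α₂ = 1.0332
CA = 1.0332 × 2.29 = 2.37 mmol/kg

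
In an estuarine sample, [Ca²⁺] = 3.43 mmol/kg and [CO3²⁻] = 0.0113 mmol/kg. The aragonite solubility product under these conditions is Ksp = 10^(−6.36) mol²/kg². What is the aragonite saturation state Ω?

Ksp = 10^(−6.36) = 4.365×10^-7
Ω = [Ca²⁺][CO3²⁻]/Ksp = (3.43×10^-3)(0.0113×10^-3) / 4.365×10^-7 = 0.0888

Ω = 0.0888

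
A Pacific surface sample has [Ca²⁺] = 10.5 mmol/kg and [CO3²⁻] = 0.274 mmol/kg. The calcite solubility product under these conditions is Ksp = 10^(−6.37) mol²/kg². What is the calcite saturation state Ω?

Ksp = 10^(−6.37) = 4.266×10^-7
Ω = [Ca²⁺][CO3²⁻]/Ksp = (10.5×10^-3)(0.274×10^-3) / 4.266×10^-7 = 6.74

Ω = 6.74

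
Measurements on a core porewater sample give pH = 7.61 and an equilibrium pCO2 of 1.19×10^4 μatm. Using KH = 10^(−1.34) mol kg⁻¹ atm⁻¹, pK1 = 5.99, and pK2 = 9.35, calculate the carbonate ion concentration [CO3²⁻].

[CO2*] = KH · pCO2 = 10^(−1.34) × 1.19×10^4×10^-6 = 5.439×10^-4 mol/kg
α₀ = 1/(1 + K1/[H⁺] + K1K2/[H⁺]²) = 1/(1 + 10^+1.62 + 10^-0.12) = 0.02302
DIC = [CO2*]/α₀ = 5.439×10^-4 / 0.02302 = 23.63 mmol/kg
[CO3²⁻] = α₂·DIC; α₂ = 0.01746, so [CO3²⁻] = 0.01746 × 23.63 = 0.413 mmol/kg

[CO3²⁻] = 0.413 mmol/kg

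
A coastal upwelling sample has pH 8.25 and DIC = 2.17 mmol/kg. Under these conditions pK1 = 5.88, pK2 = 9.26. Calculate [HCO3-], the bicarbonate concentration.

α₁ = 1 / (1 + [H⁺]/K1 + K2/[H⁺]) = 1 / (1 + 10^-2.37 + 10^-1.01)
   = 1 / (1 + 0.0042658 + 0.097724) = 1/1.1020 = 0.9074
[HCO3⁻] = α₁ × DIC = 0.9074 × 2.17 = 1.97 mmol/kg

[HCO3⁻] = 1.97 mmol/kg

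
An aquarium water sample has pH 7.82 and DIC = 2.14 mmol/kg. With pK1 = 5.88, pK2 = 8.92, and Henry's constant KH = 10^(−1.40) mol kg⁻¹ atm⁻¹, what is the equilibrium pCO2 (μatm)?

α₀ = 1 / (1 + K1/[H⁺] + K1K2/[H⁺]²) = 1 / (1 + 10^+1.94 + 10^+0.84)
   = 1 / (1 + 87.096 + 6.9183) = 1/95.015 = 0.01052
[CO2*] = α₀ × DIC = 0.01052 × 2.14 = 0.02252 mmol/kg
pCO2 = [CO2*]/KH = 2.252×10^-5 / 3.981×10^-2 = 566 μatm

pCO2 = 566 μatm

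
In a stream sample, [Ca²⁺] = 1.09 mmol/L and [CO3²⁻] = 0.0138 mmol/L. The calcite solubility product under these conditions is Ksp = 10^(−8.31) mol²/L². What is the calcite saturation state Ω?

Ksp = 10^(−8.31) = 4.898×10^-9
Ω = [Ca²⁺][CO3²⁻]/Ksp = (1.09×10^-3)(0.0138×10^-3) / 4.898×10^-9 = 3.07

Ω = 3.07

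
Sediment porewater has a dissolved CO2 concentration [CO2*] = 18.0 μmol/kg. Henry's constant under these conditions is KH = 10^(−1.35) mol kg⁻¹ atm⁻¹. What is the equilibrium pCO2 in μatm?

pCO2 = 403 μatm

KH = 10^(−1.35) = 4.467×10^-2 mol kg⁻¹ atm⁻¹
pCO2 = [CO2*]/KH = 18.0×10^-6 / 4.467×10^-2 = 4.03×10^-4 atm = 403 μatm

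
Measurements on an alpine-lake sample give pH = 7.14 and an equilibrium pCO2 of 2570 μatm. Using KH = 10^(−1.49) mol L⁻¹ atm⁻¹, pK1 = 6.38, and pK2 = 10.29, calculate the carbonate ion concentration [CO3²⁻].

[CO2*] = KH · pCO2 = 10^(−1.49) × 2570×10^-6 = 8.316×10^-5 mol/L
α₀ = 1/(1 + K1/[H⁺] + K1K2/[H⁺]²) = 1/(1 + 10^+0.76 + 10^-2.39) = 0.1480
DIC = [CO2*]/α₀ = 8.316×10^-5 / 0.1480 = 0.5621 mmol/L
[CO3²⁻] = α₂·DIC; α₂ = 0.0006028, so [CO3²⁻] = 0.0006028 × 0.5621 = 0.000339 mmol/L = 0.339 μmol/L

[CO3²⁻] = 0.339 μmol/L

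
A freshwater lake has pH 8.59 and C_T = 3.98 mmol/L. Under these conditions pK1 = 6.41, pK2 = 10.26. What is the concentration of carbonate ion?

α₂ = 1 / (1 + [H⁺]/K2 + [H⁺]²/(K1K2)) = 1 / (1 + 10^+1.67 + 10^-0.51)
   = 1 / (1 + 46.774 + 0.30903) = 1/48.083 = 0.02080
[CO3²⁻] = α₂ × DIC = 0.02080 × 3.98 = 0.0828 mmol/L

[CO3²⁻] = 0.0828 mmol/L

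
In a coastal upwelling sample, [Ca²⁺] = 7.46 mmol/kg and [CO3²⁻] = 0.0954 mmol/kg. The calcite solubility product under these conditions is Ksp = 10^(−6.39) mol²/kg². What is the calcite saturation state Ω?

Ksp = 10^(−6.39) = 4.074×10^-7
Ω = [Ca²⁺][CO3²⁻]/Ksp = (7.46×10^-3)(0.0954×10^-3) / 4.074×10^-7 = 1.75

Ω = 1.75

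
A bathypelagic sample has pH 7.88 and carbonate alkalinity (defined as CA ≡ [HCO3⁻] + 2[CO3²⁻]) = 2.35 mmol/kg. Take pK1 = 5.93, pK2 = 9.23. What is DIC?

CA = [HCO3⁻] + 2[CO3²⁻] = (α₁ + 2α₂)·DIC
At pH 7.88: [H⁺]/K1 = 10^-1.95 = 0.011220, K2/[H⁺] = 10^-1.35 = 0.044668
α₁ = 1/(1 + 0.011220 + 0.044668) = 1/1.0559 = 0.9471; α₂ = α₁·K2/[H⁺] = 0.04230
α₁ + 2α₂ = 1.0317
DIC = CA / (α₁ + 2α₂) = 2.35 / 1.0317 = 2.28 mmol/kg

DIC = 2.28 mmol/kg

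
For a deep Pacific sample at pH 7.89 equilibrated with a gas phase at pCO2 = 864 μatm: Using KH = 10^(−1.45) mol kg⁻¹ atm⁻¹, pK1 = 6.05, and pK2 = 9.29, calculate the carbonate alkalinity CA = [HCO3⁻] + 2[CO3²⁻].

[CO2*] = KH · pCO2 = 10^(−1.45) × 864×10^-6 = 3.066×10^-5 mol/kg
α₀ = 1/(1 + K1/[H⁺] + K1K2/[H⁺]²) = 1/(1 + 10^+1.84 + 10^+0.44) = 0.01371
DIC = [CO2*]/α₀ = 3.066×10^-5 / 0.01371 = 2.236 mmol/kg
CA = (α₁ + 2α₂)·DIC = (0.9485 + 2×0.03776) × 2.236 = 2.29 mmol/kg

CA = 2.29 mmol/kg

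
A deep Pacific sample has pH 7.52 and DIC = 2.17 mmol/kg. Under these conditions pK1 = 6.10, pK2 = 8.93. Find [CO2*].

[CO2*] = 0.0766 mmol/kg

α₀ = 1 / (1 + K1/[H⁺] + K1K2/[H⁺]²) = 1 / (1 + 10^+1.42 + 10^+0.01)
   = 1 / (1 + 26.303 + 1.0233) = 1/28.326 = 0.03530
[CO2*] = α₀ × DIC = 0.03530 × 2.17 = 0.0766 mmol/kg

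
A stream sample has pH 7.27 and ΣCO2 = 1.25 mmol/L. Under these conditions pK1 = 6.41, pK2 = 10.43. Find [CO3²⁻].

α₂ = 1 / (1 + [H⁺]/K2 + [H⁺]²/(K1K2)) = 1 / (1 + 10^+3.16 + 10^+2.30)
   = 1 / (1 + 1445.4 + 199.53) = 1/1646.0 = 0.0006075
[CO3²⁻] = α₂ × DIC = 0.0006075 × 1.25 = 0.000759 mmol/L = 0.759 μmol/L

[CO3²⁻] = 0.759 μmol/L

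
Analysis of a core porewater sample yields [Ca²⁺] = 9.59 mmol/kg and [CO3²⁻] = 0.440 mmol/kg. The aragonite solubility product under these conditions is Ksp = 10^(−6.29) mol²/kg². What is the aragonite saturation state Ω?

Ksp = 10^(−6.29) = 5.129×10^-7
Ω = [Ca²⁺][CO3²⁻]/Ksp = (9.59×10^-3)(0.440×10^-3) / 5.129×10^-7 = 8.23

Ω = 8.23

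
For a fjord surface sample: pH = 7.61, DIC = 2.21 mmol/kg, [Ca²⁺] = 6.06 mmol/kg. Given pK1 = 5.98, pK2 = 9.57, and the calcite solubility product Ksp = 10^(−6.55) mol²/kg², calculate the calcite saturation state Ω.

α₂ = 1 / (1 + [H⁺]/K2 + [H⁺]²/(K1K2)) = 1 / (1 + 10^+1.96 + 10^+0.33)
   = 1 / (1 + 91.201 + 2.1380) = 1/94.339 = 0.01060
[CO3²⁻] = α₂ × DIC = 0.01060 × 2.21 = 0.02343 mmol/kg
Ksp = 10^(−6.55) = 2.818×10^-7
Ω = [Ca²⁺][CO3²⁻]/Ksp = (6.06×10^-3)(2.343×10^-5) / 2.818×10^-7 = 0.504

Ω = 0.504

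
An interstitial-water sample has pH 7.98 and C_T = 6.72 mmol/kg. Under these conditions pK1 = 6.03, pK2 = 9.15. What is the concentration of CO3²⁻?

[CO3²⁻] = 0.421 mmol/kg

α₂ = 1 / (1 + [H⁺]/K2 + [H⁺]²/(K1K2)) = 1 / (1 + 10^+1.17 + 10^-0.78)
   = 1 / (1 + 14.791 + 0.16596) = 1/15.957 = 0.06267
[CO3²⁻] = α₂ × DIC = 0.06267 × 6.72 = 0.421 mmol/kg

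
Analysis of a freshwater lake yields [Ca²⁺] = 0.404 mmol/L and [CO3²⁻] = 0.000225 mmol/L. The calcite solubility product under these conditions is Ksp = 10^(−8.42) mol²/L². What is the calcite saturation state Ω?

Ω = 0.0239

Ksp = 10^(−8.42) = 3.802×10^-9
Ω = [Ca²⁺][CO3²⁻]/Ksp = (0.404×10^-3)(0.000225×10^-3) / 3.802×10^-9 = 0.0239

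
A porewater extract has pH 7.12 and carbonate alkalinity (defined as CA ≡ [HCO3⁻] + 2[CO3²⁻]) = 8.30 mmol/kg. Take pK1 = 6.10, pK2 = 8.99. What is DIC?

DIC = 8.96 mmol/kg

CA = [HCO3⁻] + 2[CO3²⁻] = (α₁ + 2α₂)·DIC
At pH 7.12: [H⁺]/K1 = 10^-1.02 = 0.095499, K2/[H⁺] = 10^-1.87 = 0.013490
α₁ = 1/(1 + 0.095499 + 0.013490) = 1/1.1090 = 0.9017; α₂ = α₁·K2/[H⁺] = 0.01216
α₁ + 2α₂ = 0.9261
DIC = CA / (α₁ + 2α₂) = 8.30 / 0.9261 = 8.96 mmol/kg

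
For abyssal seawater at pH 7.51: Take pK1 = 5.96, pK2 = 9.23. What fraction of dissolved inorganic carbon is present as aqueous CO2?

α₀ = 0.0269

α₀ = 1 / (1 + K1/[H⁺] + K1K2/[H⁺]²) = 1 / (1 + 10^+1.55 + 10^-0.17)
   = 1 / (1 + 35.481 + 0.67608) = 1/37.157 = 0.02691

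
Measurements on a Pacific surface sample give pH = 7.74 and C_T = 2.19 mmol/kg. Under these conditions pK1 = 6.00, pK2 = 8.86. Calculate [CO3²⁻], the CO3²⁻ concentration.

[CO3²⁻] = 0.152 mmol/kg

α₂ = 1 / (1 + [H⁺]/K2 + [H⁺]²/(K1K2)) = 1 / (1 + 10^+1.12 + 10^-0.62)
   = 1 / (1 + 13.183 + 0.23988) = 1/14.422 = 0.06934
[CO3²⁻] = α₂ × DIC = 0.06934 × 2.19 = 0.152 mmol/kg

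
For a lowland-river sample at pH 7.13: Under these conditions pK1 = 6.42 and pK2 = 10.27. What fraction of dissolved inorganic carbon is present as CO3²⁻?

α₂ = 0.000606

α₂ = 1 / (1 + [H⁺]/K2 + [H⁺]²/(K1K2)) = 1 / (1 + 10^+3.14 + 10^+2.43)
   = 1 / (1 + 1380.4 + 269.15) = 1/1650.5 = 0.0006059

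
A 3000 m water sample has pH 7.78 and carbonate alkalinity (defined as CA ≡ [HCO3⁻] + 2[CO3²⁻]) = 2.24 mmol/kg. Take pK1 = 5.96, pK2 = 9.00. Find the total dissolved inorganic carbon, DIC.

DIC = 2.15 mmol/kg

CA = [HCO3⁻] + 2[CO3²⁻] = (α₁ + 2α₂)·DIC
At pH 7.78: [H⁺]/K1 = 10^-1.82 = 0.015136, K2/[H⁺] = 10^-1.22 = 0.060256
α₁ = 1/(1 + 0.015136 + 0.060256) = 1/1.0754 = 0.9299; α₂ = α₁·K2/[H⁺] = 0.05603
α₁ + 2α₂ = 1.0420
DIC = CA / (α₁ + 2α₂) = 2.24 / 1.0420 = 2.15 mmol/kg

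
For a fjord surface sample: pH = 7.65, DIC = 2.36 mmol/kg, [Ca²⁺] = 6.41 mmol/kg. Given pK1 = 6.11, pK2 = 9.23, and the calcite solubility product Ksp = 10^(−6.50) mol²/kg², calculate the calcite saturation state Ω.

α₂ = 1 / (1 + [H⁺]/K2 + [H⁺]²/(K1K2)) = 1 / (1 + 10^+1.58 + 10^+0.04)
   = 1 / (1 + 38.019 + 1.0965) = 1/40.115 = 0.02493
[CO3²⁻] = α₂ × DIC = 0.02493 × 2.36 = 0.05883 mmol/kg
Ksp = 10^(−6.50) = 3.162×10^-7
Ω = [Ca²⁺][CO3²⁻]/Ksp = (6.41×10^-3)(5.883×10^-5) / 3.162×10^-7 = 1.19

Ω = 1.19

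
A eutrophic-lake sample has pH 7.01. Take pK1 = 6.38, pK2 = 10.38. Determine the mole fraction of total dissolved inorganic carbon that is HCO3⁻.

α₁ = 0.810

α₁ = 1 / (1 + [H⁺]/K1 + K2/[H⁺]) = 1 / (1 + 10^-0.63 + 10^-3.37)
   = 1 / (1 + 0.23442 + 0.00042658) = 1/1.2348 = 0.8098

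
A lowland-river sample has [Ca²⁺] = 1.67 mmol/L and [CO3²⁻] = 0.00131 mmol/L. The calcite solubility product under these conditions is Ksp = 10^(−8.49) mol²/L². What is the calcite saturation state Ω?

Ksp = 10^(−8.49) = 3.236×10^-9
Ω = [Ca²⁺][CO3²⁻]/Ksp = (1.67×10^-3)(0.00131×10^-3) / 3.236×10^-9 = 0.676

Ω = 0.676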